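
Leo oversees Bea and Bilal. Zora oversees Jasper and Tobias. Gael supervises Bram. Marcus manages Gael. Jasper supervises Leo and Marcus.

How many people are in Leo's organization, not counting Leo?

2

Leo directly manages Bea, Bilal. Bea has no reports. Bilal has no reports. So Leo's organization is 2 direct reports plus everyone under them: 1 + 1 = 2.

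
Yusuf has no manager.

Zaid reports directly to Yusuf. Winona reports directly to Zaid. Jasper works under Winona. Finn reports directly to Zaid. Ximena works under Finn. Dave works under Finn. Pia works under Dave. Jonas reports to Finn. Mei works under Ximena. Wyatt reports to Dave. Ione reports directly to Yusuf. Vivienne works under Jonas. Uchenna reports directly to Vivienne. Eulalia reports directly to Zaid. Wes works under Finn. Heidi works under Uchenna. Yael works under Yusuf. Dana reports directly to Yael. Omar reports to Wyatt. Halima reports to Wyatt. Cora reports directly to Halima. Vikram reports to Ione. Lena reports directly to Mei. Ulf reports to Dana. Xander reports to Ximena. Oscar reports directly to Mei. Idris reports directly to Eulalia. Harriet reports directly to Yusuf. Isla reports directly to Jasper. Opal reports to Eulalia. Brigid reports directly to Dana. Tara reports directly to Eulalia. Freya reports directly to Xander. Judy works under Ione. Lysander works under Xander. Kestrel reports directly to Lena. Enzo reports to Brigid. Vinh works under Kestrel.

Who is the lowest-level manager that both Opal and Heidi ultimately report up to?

Zaid

Opal's chain of managers is Eulalia, Zaid, Yusuf. Heidi's chain of managers is Uchenna, Vivienne, Jonas, Finn, Zaid, Yusuf. The first manager that appears in both chains is Zaid.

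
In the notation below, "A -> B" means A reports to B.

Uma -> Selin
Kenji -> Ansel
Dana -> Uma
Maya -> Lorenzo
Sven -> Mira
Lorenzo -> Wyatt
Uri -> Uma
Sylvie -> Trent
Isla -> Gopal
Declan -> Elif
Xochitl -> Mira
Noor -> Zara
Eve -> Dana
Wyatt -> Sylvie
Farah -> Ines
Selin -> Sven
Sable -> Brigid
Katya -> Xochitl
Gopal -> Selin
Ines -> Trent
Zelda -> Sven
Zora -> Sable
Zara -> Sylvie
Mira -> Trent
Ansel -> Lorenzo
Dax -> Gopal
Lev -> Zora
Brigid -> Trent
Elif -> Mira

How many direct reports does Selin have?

2

Selin directly manages Gopal, Uma. That is 2 direct reports.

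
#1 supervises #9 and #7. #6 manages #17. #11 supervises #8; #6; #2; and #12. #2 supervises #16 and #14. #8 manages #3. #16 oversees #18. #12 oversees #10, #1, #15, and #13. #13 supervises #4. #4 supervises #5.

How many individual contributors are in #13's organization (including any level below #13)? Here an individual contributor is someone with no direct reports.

1

The only person in #13's organization with no one reporting to them is #5. That is 1.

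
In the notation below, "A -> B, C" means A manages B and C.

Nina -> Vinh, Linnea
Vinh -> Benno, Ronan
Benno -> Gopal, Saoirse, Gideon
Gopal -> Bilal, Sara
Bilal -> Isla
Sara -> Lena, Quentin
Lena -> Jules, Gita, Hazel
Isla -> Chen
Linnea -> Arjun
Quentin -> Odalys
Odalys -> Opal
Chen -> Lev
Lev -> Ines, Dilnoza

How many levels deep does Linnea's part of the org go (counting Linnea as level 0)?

1

The longest chain under Linnea runs Linnea → Arjun, which is 1 level below Linnea.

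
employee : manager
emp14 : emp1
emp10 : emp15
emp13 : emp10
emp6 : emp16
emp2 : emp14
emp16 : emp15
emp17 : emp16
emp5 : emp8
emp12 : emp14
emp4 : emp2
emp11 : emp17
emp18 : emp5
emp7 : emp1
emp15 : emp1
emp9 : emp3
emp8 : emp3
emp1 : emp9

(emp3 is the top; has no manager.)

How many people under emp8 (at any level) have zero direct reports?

1

The only person in emp8's organization with no one reporting to them is emp18. That is 1.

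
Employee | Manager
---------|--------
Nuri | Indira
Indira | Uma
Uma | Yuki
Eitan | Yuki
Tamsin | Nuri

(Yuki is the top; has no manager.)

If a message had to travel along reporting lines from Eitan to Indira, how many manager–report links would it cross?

3

Eitan is 1 level below Yuki, and Indira is 2 levels below Yuki (their lowest common manager). The shortest path runs up from Eitan to Yuki and back down to Indira: 1 + 2 = 3 links.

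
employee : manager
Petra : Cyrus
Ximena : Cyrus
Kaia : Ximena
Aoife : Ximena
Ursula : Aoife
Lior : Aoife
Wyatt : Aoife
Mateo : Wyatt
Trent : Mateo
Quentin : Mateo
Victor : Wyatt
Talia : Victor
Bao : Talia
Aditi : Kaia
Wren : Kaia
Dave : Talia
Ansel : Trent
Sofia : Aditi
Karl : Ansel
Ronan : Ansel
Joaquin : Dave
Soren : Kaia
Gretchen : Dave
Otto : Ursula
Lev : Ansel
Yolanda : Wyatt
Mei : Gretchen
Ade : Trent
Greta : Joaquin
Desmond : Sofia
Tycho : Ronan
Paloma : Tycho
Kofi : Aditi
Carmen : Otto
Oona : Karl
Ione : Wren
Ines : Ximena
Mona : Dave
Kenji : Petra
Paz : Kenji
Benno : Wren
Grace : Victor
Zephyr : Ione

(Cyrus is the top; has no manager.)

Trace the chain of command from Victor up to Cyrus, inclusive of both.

Victor reports to Wyatt. Wyatt reports to Aoife. Aoife reports to Ximena. Ximena reports to Cyrus. Cyrus is at the top.

Victor -> Wyatt -> Aoife -> Ximena -> Cyrus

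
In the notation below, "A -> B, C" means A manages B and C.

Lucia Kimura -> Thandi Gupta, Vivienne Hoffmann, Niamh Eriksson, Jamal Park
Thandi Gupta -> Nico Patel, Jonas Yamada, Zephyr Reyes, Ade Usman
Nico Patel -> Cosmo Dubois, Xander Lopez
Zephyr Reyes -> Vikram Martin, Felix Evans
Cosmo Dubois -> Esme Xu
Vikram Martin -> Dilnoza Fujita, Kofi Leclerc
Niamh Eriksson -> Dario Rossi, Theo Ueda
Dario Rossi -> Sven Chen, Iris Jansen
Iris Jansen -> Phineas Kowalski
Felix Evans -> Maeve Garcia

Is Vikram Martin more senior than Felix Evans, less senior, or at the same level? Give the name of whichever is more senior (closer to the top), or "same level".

same level

Both Vikram Martin and Felix Evans are 3 levels below Lucia Kimura.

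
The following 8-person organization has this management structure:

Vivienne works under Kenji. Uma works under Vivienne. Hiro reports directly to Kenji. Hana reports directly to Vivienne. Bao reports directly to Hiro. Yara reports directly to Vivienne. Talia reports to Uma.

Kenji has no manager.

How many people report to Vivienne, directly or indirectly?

4

Vivienne directly manages Hana, Uma, Yara. Hana has no reports. Under Uma: Talia (1). Yara has no reports. So Vivienne's organization is 3 direct reports plus everyone under them: 1 + 2 + 1 = 4.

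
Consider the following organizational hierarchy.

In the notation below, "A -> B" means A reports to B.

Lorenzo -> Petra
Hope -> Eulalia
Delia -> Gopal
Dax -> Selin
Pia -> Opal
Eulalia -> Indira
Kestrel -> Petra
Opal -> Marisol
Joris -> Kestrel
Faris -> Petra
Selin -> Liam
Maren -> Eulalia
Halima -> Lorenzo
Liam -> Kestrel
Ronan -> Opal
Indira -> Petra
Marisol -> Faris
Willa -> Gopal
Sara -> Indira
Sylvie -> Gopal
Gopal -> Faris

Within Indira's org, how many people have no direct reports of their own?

The people in Indira's organization with no one reporting to them are Sara, Hope, Maren. That is 3.

3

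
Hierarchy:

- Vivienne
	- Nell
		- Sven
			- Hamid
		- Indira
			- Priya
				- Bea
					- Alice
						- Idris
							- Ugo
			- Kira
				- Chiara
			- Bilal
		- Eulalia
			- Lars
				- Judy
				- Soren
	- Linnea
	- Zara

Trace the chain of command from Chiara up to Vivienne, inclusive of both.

Chiara -> Kira -> Indira -> Nell -> Vivienne

Chiara reports to Kira. Kira reports to Indira. Indira reports to Nell. Nell reports to Vivienne. Vivienne is at the top.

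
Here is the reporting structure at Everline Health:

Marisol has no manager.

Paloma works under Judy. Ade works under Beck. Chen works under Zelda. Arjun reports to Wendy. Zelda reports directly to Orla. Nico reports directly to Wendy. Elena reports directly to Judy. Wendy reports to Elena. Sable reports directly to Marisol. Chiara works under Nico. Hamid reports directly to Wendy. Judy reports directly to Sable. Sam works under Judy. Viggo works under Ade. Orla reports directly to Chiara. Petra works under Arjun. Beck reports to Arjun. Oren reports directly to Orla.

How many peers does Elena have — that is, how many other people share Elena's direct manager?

2

Elena reports to Judy. Judy's other direct reports are Sam, Paloma — 2 peers.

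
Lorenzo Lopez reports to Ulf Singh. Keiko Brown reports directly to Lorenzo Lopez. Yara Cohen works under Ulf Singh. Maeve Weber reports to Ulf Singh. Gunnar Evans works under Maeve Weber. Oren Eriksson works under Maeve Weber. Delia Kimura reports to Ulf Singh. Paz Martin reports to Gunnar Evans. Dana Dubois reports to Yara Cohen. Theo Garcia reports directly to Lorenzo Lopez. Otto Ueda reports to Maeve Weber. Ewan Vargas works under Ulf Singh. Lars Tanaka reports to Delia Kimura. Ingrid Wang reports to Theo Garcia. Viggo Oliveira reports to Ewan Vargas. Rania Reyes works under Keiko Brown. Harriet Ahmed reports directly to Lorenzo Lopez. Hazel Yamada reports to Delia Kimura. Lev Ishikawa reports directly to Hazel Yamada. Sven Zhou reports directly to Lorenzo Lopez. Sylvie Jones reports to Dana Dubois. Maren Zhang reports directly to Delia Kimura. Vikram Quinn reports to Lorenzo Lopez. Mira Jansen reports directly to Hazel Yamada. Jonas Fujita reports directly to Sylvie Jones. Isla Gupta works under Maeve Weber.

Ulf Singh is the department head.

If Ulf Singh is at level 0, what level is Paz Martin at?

3

Chain from Paz Martin up to Ulf Singh: Paz Martin → Gunnar Evans → Maeve Weber → Ulf Singh. That is 3 steps up, so Paz Martin is 3 levels below Ulf Singh.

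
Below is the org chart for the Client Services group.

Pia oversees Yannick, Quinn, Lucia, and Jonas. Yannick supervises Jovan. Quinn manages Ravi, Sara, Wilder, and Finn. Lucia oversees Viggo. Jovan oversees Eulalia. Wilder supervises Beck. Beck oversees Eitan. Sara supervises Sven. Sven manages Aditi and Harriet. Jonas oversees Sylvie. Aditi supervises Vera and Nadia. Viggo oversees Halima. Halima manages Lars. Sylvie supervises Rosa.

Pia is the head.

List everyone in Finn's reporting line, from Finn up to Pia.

Finn -> Quinn -> Pia

Finn reports to Quinn. Quinn reports to Pia. Pia is at the top.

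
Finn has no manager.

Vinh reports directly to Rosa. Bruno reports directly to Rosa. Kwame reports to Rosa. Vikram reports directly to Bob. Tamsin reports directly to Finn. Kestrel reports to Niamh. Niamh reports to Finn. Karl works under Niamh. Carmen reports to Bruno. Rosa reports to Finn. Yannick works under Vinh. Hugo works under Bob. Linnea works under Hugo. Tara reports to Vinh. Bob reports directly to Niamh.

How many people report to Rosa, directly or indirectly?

6

Rosa directly manages Bruno, Vinh, Kwame. Under Bruno: Carmen (1). Under Vinh: Tara, Yannick (2). Kwame has no reports. So Rosa's organization is 3 direct reports plus everyone under them: 2 + 3 + 1 = 6.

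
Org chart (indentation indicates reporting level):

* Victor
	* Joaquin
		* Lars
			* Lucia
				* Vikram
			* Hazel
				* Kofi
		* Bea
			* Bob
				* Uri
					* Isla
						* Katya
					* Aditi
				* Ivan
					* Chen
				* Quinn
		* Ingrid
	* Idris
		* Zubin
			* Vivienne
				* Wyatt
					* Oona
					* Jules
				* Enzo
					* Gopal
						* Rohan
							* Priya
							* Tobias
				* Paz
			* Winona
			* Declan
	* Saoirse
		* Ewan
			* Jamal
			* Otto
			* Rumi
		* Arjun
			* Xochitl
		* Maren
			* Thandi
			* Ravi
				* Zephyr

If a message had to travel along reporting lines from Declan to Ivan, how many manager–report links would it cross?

Declan is 3 levels below Victor, and Ivan is 4 levels below Victor (their lowest common manager). The shortest path runs up from Declan to Victor and back down to Ivan: 3 + 4 = 7 links.

7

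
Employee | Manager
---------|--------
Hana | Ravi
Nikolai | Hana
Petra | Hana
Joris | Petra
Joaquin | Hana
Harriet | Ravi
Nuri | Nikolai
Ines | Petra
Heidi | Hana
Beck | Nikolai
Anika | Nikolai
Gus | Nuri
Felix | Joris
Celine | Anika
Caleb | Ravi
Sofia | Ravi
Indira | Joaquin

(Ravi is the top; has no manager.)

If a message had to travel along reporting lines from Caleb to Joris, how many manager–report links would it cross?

4

Caleb is 1 level below Ravi, and Joris is 3 levels below Ravi (their lowest common manager). The shortest path runs up from Caleb to Ravi and back down to Joris: 1 + 3 = 4 links.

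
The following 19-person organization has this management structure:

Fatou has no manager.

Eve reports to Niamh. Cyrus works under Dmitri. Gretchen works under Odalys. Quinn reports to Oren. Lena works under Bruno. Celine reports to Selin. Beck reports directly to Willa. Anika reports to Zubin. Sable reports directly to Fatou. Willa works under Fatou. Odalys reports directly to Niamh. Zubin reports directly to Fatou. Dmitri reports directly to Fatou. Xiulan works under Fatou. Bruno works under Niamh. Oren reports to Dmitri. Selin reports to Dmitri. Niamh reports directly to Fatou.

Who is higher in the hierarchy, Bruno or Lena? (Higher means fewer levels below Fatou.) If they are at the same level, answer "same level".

Bruno is 2 levels below Fatou; Lena is 3. Bruno is higher.

Bruno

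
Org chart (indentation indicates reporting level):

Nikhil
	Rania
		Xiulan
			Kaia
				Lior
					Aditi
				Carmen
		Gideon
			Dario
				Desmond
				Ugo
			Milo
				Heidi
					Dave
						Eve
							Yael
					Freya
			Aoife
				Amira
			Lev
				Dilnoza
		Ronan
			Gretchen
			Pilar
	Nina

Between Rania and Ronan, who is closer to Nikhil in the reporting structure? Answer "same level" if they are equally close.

Rania is 1 level below Nikhil; Ronan is 2. Rania is higher.

Rania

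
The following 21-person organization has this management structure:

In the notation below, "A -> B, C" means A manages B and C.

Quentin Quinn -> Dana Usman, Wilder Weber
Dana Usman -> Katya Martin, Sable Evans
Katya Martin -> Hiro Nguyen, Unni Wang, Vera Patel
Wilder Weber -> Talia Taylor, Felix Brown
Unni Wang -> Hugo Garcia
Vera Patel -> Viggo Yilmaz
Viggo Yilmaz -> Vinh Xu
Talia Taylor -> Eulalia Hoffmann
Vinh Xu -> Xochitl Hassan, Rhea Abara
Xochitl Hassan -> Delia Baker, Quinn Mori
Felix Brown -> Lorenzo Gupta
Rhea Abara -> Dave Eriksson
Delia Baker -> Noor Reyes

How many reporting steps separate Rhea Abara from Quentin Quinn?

Chain from Rhea Abara up to Quentin Quinn: Rhea Abara → Vinh Xu → Viggo Yilmaz → Vera Patel → Katya Martin → Dana Usman → Quentin Quinn. That is 6 steps up, so Rhea Abara is 6 levels below Quentin Quinn.

6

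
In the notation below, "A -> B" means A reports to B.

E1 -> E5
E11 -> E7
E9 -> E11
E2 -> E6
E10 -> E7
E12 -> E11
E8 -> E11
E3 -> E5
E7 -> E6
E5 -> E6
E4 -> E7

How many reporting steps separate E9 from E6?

Chain from E9 up to E6: E9 → E11 → E7 → E6. That is 3 steps up, so E9 is 3 levels below E6.

3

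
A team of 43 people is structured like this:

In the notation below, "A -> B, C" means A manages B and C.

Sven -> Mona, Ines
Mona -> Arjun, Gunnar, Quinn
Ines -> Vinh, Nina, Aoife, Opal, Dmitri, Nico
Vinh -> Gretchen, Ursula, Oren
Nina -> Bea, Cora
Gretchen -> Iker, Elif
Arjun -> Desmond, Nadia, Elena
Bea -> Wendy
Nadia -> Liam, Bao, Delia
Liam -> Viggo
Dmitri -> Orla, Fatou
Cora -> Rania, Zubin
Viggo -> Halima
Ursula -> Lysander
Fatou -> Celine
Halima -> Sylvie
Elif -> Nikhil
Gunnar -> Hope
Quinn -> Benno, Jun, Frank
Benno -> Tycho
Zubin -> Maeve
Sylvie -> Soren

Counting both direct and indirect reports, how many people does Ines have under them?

22

Ines directly manages Vinh, Nina, Aoife, Opal, Dmitri, Nico. Under Vinh: Oren, Ursula, Lysander, Gretchen, Elif, Nikhil, Iker (7). Under Nina: Cora, Zubin, Maeve, Rania, Bea, Wendy (6). Aoife has no reports. Opal has no reports. Under Dmitri: Fatou, Celine, Orla (3). Nico has no reports. So Ines's organization is 6 direct reports plus everyone under them: 8 + 7 + 1 + 1 + 4 + 1 = 22.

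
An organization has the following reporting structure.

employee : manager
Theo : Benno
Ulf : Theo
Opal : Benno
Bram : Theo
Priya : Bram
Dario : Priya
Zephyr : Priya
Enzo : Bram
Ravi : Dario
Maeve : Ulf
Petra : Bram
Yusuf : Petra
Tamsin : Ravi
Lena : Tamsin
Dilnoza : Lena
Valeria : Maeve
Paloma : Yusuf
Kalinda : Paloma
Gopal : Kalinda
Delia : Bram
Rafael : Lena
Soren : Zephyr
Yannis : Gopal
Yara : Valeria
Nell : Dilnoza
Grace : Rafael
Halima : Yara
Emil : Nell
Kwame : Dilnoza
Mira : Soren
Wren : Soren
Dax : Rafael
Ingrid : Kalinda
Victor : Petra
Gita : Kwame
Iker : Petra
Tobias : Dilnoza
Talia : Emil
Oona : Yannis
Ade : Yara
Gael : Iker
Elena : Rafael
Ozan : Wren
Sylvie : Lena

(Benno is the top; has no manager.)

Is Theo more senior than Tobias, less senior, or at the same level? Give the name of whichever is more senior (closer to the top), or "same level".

Theo is 1 level below Benno; Tobias is 9. Theo is higher.

Theo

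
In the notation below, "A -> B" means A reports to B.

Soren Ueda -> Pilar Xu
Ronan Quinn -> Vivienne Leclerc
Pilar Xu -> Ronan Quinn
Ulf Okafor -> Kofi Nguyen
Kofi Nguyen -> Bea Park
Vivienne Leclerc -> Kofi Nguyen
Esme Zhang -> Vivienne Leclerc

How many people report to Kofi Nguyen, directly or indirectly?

6

Kofi Nguyen directly manages Ulf Okafor, Vivienne Leclerc. Ulf Okafor has no reports. Under Vivienne Leclerc: Esme Zhang, Ronan Quinn, Pilar Xu, Soren Ueda (4). So Kofi Nguyen's organization is 2 direct reports plus everyone under them: 1 + 5 = 6.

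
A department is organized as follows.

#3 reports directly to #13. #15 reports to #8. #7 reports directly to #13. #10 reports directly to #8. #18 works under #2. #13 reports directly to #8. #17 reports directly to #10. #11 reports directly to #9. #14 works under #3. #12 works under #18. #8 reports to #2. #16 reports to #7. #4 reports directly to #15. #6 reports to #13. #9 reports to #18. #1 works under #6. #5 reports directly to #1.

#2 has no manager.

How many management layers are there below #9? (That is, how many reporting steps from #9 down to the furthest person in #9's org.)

The longest chain under #9 runs #9 → #11, which is 1 level below #9.

1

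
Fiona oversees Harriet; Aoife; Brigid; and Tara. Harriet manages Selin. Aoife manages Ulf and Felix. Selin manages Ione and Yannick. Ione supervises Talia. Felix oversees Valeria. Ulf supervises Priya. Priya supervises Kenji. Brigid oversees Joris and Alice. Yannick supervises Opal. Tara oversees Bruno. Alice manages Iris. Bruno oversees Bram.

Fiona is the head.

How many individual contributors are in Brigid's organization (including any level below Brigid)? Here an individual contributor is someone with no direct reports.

The people in Brigid's organization with no one reporting to them are Joris, Iris. That is 2.

2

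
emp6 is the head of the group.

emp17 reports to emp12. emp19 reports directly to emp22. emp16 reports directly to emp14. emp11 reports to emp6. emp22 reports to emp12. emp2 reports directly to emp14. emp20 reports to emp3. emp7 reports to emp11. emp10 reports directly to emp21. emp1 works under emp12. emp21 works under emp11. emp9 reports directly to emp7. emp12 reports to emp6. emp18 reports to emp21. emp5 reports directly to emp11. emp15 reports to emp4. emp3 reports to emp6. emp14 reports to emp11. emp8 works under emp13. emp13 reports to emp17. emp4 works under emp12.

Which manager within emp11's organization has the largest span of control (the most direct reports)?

emp11

Direct-report counts within emp11's organization: emp11 has 4; emp21 has 2; emp7 has 1; emp14 has 2. The largest is 4, held by emp11.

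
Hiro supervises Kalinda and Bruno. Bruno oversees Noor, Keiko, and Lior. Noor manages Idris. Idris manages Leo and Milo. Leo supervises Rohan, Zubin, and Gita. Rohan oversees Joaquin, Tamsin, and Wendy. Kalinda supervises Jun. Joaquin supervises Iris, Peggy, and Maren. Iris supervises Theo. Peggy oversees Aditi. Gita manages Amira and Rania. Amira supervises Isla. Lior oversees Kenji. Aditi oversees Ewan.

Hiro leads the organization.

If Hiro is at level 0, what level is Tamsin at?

Chain from Tamsin up to Hiro: Tamsin → Rohan → Leo → Idris → Noor → Bruno → Hiro. That is 6 steps up, so Tamsin is 6 levels below Hiro.

6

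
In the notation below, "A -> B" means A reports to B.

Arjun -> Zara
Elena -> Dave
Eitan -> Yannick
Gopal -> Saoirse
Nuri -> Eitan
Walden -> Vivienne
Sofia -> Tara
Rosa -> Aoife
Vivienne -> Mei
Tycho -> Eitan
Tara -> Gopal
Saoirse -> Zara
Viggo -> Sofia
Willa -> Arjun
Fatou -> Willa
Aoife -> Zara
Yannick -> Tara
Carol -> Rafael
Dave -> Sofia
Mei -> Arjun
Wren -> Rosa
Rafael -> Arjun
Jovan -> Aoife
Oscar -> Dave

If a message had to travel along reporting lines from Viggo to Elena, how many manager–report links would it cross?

Viggo is 1 level below Sofia, and Elena is 2 levels below Sofia (their lowest common manager). The shortest path runs up from Viggo to Sofia and back down to Elena: 1 + 2 = 3 links.

3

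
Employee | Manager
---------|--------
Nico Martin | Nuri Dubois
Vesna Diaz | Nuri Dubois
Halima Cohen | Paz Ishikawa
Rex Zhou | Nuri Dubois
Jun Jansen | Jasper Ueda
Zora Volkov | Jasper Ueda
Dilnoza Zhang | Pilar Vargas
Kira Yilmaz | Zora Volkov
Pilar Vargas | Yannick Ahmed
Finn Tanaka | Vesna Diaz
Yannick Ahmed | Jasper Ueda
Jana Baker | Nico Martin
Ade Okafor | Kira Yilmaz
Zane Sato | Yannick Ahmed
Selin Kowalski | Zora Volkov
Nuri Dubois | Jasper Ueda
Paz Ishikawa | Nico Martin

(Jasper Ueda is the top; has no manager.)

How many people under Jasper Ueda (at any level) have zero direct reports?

The people in Jasper Ueda's organization with no one reporting to them are Jun Jansen, Dilnoza Zhang, Zane Sato, Selin Kowalski, Ade Okafor, Rex Zhou, Finn Tanaka, Halima Cohen, Jana Baker. That is 9.

9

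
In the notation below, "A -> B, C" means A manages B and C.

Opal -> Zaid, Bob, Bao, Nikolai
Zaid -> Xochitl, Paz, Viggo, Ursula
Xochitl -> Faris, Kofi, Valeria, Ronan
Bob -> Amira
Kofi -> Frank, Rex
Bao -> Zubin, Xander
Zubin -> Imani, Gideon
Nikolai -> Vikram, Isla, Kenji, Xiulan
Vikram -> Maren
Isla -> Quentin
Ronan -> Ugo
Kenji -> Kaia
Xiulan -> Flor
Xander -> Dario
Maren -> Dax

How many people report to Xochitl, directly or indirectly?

Xochitl directly manages Faris, Kofi, Valeria, Ronan. Faris has no reports. Under Kofi: Rex, Frank (2). Valeria has no reports. Under Ronan: Ugo (1). So Xochitl's organization is 4 direct reports plus everyone under them: 1 + 3 + 1 + 2 = 7.

7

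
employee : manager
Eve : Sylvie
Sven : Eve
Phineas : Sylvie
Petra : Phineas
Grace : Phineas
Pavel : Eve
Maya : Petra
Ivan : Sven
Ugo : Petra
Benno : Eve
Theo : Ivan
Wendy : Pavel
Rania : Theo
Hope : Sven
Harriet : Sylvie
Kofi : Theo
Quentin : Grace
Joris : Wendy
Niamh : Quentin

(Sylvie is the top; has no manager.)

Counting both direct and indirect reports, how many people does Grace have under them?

2

Grace directly manages Quentin. Under Quentin: Niamh (1). That's 2 in total.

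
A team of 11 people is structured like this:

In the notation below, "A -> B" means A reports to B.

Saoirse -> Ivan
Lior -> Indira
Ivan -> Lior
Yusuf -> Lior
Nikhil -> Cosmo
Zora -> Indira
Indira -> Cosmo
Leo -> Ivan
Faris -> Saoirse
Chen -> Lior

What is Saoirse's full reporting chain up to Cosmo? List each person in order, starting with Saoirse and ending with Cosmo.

Saoirse -> Ivan -> Lior -> Indira -> Cosmo

Saoirse reports to Ivan. Ivan reports to Lior. Lior reports to Indira. Indira reports to Cosmo. Cosmo is at the top.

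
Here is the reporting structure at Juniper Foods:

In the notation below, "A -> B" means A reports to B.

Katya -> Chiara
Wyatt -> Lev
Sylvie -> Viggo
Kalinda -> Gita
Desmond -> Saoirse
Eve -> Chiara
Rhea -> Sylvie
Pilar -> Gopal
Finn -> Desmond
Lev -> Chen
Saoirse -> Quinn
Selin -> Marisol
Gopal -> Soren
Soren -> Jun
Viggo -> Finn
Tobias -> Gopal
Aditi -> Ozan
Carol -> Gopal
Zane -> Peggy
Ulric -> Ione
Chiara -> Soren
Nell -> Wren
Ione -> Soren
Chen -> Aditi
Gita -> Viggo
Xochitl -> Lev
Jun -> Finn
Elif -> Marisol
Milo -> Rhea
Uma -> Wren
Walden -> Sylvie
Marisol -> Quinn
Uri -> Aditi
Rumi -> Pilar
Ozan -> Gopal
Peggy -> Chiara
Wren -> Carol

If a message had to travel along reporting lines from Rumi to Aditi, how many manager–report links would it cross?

4

Rumi is 2 levels below Gopal, and Aditi is 2 levels below Gopal (their lowest common manager). The shortest path runs up from Rumi to Gopal and back down to Aditi: 2 + 2 = 4 links.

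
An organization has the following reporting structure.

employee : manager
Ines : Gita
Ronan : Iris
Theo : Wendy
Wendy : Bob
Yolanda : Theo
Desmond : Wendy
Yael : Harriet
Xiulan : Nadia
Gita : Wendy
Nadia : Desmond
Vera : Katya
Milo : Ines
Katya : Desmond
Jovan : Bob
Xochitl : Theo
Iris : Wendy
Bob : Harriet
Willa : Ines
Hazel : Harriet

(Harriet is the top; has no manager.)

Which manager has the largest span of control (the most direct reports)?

Wendy

Direct-report counts: Harriet has 3; Bob has 2; Wendy has 4; Iris has 1; Theo has 2; Gita has 1; Ines has 2; Desmond has 2; Nadia has 1; Katya has 1. The largest is 4, held by Wendy.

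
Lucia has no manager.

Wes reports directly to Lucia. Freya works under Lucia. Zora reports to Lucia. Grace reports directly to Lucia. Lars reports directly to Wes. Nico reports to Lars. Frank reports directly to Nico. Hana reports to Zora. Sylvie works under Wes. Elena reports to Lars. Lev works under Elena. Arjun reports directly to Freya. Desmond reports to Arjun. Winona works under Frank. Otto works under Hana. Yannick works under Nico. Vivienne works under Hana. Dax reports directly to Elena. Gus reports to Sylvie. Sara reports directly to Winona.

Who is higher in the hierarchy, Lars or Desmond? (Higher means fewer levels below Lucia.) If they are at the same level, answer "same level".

Lars is 2 levels below Lucia; Desmond is 3. Lars is higher.

Lars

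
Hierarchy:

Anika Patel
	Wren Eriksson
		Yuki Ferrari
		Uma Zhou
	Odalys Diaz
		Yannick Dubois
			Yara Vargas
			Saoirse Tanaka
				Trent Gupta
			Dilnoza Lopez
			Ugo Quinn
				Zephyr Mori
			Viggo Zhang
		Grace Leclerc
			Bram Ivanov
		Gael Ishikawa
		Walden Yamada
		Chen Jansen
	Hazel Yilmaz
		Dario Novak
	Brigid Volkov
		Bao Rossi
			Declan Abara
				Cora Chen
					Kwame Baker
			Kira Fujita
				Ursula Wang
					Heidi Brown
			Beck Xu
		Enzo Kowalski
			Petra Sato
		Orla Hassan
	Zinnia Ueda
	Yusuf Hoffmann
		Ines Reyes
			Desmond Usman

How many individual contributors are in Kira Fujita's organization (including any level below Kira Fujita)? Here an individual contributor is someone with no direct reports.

The only person in Kira Fujita's organization with no one reporting to them is Heidi Brown. That is 1.

1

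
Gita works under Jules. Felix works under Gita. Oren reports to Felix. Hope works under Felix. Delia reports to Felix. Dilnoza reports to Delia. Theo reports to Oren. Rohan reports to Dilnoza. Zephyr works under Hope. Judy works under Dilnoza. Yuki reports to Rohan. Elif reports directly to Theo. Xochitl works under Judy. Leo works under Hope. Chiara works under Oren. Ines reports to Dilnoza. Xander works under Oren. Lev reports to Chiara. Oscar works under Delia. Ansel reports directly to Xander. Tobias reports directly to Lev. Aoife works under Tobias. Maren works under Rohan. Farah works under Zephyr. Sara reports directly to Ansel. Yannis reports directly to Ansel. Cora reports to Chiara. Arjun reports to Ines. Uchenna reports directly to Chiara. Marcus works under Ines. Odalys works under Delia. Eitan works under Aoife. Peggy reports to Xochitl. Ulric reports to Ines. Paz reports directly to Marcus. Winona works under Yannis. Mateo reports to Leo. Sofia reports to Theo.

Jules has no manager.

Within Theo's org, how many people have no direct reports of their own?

The people in Theo's organization with no one reporting to them are Sofia, Elif. That is 2.

2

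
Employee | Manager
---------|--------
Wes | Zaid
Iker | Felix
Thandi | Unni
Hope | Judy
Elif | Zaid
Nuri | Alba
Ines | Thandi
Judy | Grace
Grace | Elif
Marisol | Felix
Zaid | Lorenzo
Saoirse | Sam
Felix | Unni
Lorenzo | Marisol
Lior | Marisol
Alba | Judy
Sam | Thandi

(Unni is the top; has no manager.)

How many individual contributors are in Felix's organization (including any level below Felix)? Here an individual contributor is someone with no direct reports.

The people in Felix's organization with no one reporting to them are Iker, Lior, Wes, Nuri, Hope. That is 5.

5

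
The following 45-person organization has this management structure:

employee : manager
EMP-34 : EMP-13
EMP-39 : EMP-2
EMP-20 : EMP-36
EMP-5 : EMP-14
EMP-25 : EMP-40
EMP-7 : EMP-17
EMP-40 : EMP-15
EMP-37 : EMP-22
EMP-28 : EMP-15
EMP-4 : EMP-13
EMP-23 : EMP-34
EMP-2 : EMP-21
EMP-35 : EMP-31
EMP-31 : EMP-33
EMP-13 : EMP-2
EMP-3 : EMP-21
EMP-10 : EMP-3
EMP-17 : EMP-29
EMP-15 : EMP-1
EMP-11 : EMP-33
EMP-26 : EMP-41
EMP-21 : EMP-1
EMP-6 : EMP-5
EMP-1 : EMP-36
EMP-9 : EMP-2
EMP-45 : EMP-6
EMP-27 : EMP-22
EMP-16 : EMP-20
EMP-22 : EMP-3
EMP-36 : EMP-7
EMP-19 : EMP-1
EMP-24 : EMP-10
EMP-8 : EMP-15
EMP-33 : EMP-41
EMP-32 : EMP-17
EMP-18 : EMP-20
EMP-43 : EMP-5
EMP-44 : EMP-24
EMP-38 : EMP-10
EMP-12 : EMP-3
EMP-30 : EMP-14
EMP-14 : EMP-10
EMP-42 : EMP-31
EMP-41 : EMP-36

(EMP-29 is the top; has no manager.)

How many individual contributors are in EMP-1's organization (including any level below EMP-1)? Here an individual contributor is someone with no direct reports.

The people in EMP-1's organization with no one reporting to them are EMP-19, EMP-12, EMP-27, EMP-37, EMP-44, EMP-38, EMP-30, EMP-45, EMP-43, EMP-9, EMP-4, EMP-23, EMP-39, EMP-28, EMP-8, EMP-25. That is 16.

16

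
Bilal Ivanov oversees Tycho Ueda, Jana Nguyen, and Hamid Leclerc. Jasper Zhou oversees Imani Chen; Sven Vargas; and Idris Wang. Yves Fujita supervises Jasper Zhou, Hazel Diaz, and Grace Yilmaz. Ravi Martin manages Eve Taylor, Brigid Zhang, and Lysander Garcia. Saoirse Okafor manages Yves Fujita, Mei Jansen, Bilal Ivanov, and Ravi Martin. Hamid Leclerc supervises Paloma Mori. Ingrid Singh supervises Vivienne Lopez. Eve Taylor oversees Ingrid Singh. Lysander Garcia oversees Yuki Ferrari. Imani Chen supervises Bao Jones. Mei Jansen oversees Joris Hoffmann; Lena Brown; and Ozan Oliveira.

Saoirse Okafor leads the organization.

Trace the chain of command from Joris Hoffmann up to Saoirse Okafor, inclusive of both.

Joris Hoffmann -> Mei Jansen -> Saoirse Okafor

Joris Hoffmann reports to Mei Jansen. Mei Jansen reports to Saoirse Okafor. Saoirse Okafor is at the top.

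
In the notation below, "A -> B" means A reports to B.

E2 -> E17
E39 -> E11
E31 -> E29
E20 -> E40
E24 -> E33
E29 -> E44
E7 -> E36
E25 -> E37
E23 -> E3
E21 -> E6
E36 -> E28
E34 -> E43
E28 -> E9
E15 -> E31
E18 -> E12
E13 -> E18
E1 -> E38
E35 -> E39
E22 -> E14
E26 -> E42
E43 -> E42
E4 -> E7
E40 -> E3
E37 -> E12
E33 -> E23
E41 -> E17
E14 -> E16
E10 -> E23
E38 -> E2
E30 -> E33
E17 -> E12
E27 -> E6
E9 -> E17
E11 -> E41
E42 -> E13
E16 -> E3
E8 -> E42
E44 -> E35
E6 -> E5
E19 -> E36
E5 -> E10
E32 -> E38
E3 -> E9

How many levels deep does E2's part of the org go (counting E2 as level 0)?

The longest chain under E2 runs E2 → E38 → E32, which is 2 levels below E2.

2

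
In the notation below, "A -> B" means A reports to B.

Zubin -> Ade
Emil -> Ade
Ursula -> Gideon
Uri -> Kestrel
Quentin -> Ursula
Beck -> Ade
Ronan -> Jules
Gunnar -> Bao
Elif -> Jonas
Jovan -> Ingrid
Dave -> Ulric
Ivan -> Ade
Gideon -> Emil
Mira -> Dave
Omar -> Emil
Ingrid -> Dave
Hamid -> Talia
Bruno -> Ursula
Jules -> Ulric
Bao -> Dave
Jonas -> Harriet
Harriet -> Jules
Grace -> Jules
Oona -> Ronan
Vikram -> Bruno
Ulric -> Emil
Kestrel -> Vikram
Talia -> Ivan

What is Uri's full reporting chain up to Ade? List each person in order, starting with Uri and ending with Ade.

Uri -> Kestrel -> Vikram -> Bruno -> Ursula -> Gideon -> Emil -> Ade

Uri reports to Kestrel. Kestrel reports to Vikram. Vikram reports to Bruno. Bruno reports to Ursula. Ursula reports to Gideon. Gideon reports to Emil. Emil reports to Ade. Ade is at the top.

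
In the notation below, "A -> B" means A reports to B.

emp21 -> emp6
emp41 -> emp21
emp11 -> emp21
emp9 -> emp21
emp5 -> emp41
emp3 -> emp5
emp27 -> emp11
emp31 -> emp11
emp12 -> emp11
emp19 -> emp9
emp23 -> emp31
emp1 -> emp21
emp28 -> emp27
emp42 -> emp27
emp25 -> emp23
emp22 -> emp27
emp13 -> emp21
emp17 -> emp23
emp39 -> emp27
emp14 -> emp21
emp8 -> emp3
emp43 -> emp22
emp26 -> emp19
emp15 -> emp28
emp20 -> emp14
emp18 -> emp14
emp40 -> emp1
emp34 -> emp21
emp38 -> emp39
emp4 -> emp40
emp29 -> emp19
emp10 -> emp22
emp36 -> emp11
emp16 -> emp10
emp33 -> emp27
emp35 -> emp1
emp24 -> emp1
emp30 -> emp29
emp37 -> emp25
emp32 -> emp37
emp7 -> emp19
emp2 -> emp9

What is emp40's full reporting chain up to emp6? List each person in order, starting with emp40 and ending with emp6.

emp40 reports to emp1. emp1 reports to emp21. emp21 reports to emp6. emp6 is at the top.

emp40 -> emp1 -> emp21 -> emp6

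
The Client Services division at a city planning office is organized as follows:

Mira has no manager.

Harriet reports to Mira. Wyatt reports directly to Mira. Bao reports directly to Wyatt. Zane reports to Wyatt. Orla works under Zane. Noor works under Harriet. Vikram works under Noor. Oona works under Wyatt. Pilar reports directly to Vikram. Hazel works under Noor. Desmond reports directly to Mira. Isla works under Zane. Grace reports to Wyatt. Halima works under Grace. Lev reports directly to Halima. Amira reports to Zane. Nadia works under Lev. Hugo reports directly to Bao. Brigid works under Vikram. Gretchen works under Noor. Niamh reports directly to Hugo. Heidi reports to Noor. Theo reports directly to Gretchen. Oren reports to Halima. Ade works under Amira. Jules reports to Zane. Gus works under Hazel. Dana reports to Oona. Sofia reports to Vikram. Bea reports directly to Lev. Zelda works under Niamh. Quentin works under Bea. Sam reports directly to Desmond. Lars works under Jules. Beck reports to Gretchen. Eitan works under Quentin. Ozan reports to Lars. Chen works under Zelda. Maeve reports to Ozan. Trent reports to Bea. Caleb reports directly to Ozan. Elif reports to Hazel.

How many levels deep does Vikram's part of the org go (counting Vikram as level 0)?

1

The longest chain under Vikram runs Vikram → Sofia, which is 1 level below Vikram.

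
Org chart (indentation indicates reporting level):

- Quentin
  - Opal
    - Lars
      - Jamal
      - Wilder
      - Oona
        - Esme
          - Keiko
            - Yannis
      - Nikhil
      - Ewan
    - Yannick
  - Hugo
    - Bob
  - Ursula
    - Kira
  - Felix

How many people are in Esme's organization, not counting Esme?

2

Esme directly manages Keiko. Under Keiko: Yannis (1). That's 2 in total.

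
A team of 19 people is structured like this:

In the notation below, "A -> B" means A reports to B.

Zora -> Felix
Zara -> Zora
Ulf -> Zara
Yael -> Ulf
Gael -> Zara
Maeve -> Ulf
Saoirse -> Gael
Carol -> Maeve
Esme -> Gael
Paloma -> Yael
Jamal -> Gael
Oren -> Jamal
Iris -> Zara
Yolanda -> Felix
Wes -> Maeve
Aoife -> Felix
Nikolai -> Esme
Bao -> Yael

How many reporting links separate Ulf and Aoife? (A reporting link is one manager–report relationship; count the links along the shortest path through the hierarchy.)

Ulf is 3 levels below Felix, and Aoife is 1 level below Felix (their lowest common manager). The shortest path runs up from Ulf to Felix and back down to Aoife: 3 + 1 = 4 links.

4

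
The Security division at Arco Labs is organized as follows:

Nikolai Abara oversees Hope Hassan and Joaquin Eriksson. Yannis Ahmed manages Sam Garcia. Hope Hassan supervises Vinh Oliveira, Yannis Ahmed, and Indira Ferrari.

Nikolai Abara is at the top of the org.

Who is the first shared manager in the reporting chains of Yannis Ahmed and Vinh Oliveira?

Yannis Ahmed's chain of managers is Hope Hassan, Nikolai Abara. Vinh Oliveira's chain of managers is Hope Hassan, Nikolai Abara. The first manager that appears in both chains is Hope Hassan.

Hope Hassan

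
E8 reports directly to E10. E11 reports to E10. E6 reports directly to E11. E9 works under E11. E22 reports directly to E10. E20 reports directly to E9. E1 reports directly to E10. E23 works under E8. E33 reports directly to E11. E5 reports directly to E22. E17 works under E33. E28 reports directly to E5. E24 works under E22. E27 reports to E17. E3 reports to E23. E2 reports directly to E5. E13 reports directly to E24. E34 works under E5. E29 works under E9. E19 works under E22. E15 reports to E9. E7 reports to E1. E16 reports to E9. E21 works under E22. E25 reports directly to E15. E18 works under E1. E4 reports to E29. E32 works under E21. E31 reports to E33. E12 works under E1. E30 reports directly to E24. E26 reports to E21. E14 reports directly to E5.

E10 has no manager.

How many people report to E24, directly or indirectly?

E24 directly manages E13, E30. E13 has no reports. E30 has no reports. So E24's organization is 2 direct reports plus everyone under them: 1 + 1 = 2.

2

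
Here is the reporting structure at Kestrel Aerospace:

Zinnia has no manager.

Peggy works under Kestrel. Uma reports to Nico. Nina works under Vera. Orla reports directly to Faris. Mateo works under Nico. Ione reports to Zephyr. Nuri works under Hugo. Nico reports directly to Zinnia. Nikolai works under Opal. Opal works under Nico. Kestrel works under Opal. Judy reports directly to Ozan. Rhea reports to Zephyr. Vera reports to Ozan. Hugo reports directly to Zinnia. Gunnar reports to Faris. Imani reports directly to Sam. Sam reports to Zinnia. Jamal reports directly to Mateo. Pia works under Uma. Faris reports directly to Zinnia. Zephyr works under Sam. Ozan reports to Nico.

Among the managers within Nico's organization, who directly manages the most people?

Nico

Direct-report counts within Nico's organization: Nico has 4; Uma has 1; Mateo has 1; Ozan has 2; Vera has 1; Opal has 2; Kestrel has 1. The largest is 4, held by Nico.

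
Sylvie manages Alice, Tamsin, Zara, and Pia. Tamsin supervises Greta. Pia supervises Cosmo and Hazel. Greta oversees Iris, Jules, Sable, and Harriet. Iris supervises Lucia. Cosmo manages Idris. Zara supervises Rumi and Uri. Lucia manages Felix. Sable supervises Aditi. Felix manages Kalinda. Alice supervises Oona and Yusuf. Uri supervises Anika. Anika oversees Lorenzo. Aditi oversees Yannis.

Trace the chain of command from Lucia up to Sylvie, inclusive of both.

Lucia reports to Iris. Iris reports to Greta. Greta reports to Tamsin. Tamsin reports to Sylvie. Sylvie is at the top.

Lucia -> Iris -> Greta -> Tamsin -> Sylvie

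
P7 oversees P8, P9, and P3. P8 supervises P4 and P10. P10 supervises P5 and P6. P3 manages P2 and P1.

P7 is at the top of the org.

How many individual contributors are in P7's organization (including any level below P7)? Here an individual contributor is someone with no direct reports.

The people in P7's organization with no one reporting to them are P1, P2, P9, P6, P5, P4. That is 6.

6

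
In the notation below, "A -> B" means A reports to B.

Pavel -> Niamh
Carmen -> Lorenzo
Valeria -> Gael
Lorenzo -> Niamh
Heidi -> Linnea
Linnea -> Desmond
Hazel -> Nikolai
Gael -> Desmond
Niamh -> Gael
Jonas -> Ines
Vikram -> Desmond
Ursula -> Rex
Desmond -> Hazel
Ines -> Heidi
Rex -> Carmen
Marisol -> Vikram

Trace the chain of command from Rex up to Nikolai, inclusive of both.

Rex -> Carmen -> Lorenzo -> Niamh -> Gael -> Desmond -> Hazel -> Nikolai

Rex reports to Carmen. Carmen reports to Lorenzo. Lorenzo reports to Niamh. Niamh reports to Gael. Gael reports to Desmond. Desmond reports to Hazel. Hazel reports to Nikolai. Nikolai is at the top.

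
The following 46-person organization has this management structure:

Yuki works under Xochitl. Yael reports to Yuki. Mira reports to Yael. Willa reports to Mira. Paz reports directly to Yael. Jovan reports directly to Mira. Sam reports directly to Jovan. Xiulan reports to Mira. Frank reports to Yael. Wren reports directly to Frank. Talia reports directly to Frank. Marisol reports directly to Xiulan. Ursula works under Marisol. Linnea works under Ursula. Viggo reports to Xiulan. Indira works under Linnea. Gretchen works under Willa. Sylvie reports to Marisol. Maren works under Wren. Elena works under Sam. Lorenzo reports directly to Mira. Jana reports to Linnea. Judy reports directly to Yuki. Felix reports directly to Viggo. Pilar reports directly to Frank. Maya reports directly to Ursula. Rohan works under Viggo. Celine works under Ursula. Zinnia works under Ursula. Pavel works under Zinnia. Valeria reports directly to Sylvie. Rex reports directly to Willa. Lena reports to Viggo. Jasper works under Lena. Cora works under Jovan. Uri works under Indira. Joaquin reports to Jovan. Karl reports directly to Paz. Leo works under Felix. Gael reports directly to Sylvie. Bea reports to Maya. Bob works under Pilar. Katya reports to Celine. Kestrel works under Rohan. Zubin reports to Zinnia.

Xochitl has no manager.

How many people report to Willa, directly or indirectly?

2

Willa directly manages Gretchen, Rex. Gretchen has no reports. Rex has no reports. So Willa's organization is 2 direct reports plus everyone under them: 1 + 1 = 2.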